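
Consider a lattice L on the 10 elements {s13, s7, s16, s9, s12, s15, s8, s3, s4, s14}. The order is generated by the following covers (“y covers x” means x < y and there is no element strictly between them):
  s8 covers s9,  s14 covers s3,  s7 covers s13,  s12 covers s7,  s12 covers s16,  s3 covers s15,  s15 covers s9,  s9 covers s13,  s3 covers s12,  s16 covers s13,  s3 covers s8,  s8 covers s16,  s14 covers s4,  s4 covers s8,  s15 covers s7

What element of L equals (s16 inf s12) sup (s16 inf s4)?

s16

s16 ∧ s12 = s16
s16 ∧ s4 = s16
s16 ∨ s16 = s16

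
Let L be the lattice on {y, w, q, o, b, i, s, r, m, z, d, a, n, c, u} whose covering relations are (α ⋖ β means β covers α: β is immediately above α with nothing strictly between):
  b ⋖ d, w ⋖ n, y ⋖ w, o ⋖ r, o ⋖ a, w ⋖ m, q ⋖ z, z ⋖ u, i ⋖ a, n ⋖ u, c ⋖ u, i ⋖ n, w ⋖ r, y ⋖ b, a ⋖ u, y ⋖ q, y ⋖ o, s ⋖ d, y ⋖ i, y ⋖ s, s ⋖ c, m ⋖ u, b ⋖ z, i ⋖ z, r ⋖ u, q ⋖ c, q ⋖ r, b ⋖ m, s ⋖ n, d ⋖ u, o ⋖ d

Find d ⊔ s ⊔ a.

u

Common upper bounds of {d, s, a}: u.
The least among these is u.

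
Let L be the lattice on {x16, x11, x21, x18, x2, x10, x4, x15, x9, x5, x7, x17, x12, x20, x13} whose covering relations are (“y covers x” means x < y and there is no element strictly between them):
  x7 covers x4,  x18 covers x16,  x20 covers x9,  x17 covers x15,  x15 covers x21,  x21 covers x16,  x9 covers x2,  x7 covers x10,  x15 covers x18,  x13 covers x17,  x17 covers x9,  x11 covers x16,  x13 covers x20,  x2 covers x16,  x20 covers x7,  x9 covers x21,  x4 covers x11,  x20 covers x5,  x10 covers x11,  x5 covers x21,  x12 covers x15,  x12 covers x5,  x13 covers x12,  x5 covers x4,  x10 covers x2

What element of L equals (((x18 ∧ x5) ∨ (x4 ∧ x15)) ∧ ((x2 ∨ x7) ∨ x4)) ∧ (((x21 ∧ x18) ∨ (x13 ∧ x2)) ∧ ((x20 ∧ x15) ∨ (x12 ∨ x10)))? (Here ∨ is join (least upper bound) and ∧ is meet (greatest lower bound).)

x16

x18 ∧ x5 = x16
x4 ∧ x15 = x16
x16 ∨ x16 = x16
x2 ∨ x7 = x7
x7 ∨ x4 = x7
x16 ∧ x7 = x16
x21 ∧ x18 = x16
x13 ∧ x2 = x2
x16 ∨ x2 = x2
x20 ∧ x15 = x21
x12 ∨ x10 = x13
x21 ∨ x13 = x13
x2 ∧ x13 = x2
x16 ∧ x2 = x16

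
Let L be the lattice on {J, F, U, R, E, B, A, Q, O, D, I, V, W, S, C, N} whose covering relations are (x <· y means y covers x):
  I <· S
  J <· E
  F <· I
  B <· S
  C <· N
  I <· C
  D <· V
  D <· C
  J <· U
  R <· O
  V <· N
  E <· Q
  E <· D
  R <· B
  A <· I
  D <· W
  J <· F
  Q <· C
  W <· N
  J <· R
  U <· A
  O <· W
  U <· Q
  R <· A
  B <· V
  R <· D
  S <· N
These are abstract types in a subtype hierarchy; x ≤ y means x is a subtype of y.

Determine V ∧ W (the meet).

D

Common lower bounds of {V, W}: D, E, J, R.
The greatest among these is D.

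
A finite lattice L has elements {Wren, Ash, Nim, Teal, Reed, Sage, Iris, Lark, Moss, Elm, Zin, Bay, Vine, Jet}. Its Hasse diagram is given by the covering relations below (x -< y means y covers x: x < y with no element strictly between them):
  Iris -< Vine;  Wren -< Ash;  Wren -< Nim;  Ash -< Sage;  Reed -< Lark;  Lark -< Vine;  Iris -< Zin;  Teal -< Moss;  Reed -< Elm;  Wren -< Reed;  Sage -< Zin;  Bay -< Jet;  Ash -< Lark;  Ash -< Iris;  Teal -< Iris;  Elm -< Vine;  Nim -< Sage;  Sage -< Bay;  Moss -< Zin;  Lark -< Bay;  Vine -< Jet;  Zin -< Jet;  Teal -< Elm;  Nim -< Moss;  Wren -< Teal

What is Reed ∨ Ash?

Lark

Common upper bounds of {Reed, Ash}: Bay, Jet, Lark, Vine.
The least among these is Lark.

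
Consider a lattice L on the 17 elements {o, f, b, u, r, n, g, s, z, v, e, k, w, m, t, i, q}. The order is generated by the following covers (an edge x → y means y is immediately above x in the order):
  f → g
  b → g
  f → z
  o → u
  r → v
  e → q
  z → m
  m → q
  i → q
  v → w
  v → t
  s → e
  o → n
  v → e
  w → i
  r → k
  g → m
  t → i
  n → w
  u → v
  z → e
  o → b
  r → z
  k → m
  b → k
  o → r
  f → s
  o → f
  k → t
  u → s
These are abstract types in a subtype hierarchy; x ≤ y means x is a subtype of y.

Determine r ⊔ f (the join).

Common upper bounds of {r, f}: e, m, q, z.
The least among these is z.

z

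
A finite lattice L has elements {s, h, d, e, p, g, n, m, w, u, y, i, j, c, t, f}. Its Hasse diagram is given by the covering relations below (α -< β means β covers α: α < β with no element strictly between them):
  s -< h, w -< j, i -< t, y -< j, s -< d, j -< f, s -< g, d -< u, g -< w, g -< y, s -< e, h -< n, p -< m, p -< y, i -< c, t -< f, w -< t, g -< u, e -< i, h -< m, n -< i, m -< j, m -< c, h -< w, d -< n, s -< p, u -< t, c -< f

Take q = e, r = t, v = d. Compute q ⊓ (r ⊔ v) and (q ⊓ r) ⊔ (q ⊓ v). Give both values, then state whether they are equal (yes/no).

e; e; yes

r ⊔ v = t, so q ⊓ (r ⊔ v) = e ⊓ t = e.
q ⊓ r = e and q ⊓ v = s, so (q ⊓ r) ⊔ (q ⊓ v) = e ⊔ s = e.
Equal: yes.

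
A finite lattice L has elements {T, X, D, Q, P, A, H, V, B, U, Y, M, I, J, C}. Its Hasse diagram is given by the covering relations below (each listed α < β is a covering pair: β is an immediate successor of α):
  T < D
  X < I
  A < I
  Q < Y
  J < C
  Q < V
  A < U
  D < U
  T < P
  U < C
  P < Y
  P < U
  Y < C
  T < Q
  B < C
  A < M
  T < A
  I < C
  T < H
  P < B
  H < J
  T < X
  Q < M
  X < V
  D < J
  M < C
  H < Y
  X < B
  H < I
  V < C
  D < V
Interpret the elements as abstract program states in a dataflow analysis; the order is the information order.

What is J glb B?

Common lower bounds of {J, B}: T.
The greatest among these is T.

T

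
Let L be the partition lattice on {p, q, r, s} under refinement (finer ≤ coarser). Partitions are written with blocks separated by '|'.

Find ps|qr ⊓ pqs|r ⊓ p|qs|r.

The meet (common refinement) of ps|qr, pqs|r, p|qs|r intersects blocks pairwise, giving p|q|r|s.

p|q|r|s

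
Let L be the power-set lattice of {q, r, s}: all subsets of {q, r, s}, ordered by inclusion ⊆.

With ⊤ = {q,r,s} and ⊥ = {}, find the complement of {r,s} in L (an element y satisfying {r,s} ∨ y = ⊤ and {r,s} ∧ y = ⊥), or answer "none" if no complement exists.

Need y with {r,s} ∨ y = {q,r,s} and {r,s} ∧ y = {}.
Checking each element gives: {q}.

{q}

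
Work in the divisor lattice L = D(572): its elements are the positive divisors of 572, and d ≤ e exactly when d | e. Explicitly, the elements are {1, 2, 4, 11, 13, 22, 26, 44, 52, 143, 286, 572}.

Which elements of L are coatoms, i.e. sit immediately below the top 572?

The coatoms are exactly the elements covered by 572: 286, 44, 52.

286, 44, 52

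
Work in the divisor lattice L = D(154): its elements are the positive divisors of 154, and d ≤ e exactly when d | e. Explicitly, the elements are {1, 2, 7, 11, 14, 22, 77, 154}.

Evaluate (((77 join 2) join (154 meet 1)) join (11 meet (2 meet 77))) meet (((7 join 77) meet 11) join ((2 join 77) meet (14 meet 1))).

11

77 ∨ 2 = 154
154 ∧ 1 = 1
154 ∨ 1 = 154
2 ∧ 77 = 1
11 ∧ 1 = 1
154 ∨ 1 = 154
7 ∨ 77 = 77
77 ∧ 11 = 11
2 ∨ 77 = 154
14 ∧ 1 = 1
154 ∧ 1 = 1
11 ∨ 1 = 11
154 ∧ 11 = 11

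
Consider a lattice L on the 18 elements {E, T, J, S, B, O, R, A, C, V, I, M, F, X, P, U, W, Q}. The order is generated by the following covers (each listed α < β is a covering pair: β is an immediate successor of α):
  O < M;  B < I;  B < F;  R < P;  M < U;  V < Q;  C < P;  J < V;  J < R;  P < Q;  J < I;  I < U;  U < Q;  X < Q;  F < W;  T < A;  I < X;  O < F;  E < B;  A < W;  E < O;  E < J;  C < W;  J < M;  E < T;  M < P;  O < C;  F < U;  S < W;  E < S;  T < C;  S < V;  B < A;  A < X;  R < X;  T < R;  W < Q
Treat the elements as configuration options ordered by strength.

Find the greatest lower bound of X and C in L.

Common lower bounds of {X, C}: E, T.
The greatest among these is T.

T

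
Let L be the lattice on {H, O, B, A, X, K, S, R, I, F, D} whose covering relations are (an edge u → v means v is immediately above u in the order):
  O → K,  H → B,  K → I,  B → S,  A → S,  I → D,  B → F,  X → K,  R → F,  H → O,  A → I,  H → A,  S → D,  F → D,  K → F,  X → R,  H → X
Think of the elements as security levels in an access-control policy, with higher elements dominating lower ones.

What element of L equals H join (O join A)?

O ∨ A = I
H ∨ I = I

I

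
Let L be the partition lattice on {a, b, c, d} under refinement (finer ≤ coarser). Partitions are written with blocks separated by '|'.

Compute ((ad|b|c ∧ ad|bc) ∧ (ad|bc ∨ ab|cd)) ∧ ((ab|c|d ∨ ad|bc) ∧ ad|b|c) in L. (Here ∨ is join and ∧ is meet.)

ad|b|c

ad|b|c ∧ ad|bc = ad|b|c
ad|bc ∨ ab|cd = abcd
ad|b|c ∧ abcd = ad|b|c
ab|c|d ∨ ad|bc = abcd
abcd ∧ ad|b|c = ad|b|c
ad|b|c ∧ ad|b|c = ad|b|c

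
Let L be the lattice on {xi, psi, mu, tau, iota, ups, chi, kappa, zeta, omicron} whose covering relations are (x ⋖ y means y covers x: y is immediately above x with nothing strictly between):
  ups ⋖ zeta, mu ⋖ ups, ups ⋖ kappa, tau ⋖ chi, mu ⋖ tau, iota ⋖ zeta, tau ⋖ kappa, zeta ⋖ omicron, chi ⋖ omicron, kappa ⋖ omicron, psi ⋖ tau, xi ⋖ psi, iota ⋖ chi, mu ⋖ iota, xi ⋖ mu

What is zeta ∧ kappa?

ups

Common lower bounds of {zeta, kappa}: mu, ups, xi.
The greatest among these is ups.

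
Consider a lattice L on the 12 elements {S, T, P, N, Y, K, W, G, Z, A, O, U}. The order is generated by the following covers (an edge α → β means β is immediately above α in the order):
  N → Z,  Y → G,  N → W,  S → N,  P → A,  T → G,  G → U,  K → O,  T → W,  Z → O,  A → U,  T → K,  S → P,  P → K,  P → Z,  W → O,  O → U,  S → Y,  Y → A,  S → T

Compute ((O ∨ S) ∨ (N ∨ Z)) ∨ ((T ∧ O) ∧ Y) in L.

O

O ∨ S = O
N ∨ Z = Z
O ∨ Z = O
T ∧ O = T
T ∧ Y = S
O ∨ S = O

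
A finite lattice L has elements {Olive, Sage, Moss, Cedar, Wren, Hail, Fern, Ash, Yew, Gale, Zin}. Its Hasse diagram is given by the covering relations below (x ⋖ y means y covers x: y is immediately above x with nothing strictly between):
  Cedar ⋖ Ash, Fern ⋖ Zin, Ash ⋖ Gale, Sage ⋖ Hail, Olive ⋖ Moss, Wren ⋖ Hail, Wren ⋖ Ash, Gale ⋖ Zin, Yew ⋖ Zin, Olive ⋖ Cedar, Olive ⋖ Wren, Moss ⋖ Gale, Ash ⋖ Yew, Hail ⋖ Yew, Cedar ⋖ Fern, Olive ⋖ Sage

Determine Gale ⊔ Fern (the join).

Zin

Common upper bounds of {Gale, Fern}: Zin.
The least among these is Zin.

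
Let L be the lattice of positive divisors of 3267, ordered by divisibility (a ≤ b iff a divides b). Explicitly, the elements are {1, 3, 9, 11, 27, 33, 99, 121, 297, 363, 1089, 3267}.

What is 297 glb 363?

33

Common lower bounds of {297, 363}: 1, 11, 3, 33.
The greatest among these is 33.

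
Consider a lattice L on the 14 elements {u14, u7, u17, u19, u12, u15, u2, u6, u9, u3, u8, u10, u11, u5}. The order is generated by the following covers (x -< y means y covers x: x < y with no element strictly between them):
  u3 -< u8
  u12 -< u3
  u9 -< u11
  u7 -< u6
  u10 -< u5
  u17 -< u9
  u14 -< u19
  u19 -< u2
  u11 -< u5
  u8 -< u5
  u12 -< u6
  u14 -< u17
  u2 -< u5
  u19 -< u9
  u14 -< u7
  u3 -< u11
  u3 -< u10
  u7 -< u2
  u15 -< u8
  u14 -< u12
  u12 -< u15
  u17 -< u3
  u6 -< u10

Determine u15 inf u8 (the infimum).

u15

Common lower bounds of {u15, u8}: u12, u14, u15.
The greatest among these is u15.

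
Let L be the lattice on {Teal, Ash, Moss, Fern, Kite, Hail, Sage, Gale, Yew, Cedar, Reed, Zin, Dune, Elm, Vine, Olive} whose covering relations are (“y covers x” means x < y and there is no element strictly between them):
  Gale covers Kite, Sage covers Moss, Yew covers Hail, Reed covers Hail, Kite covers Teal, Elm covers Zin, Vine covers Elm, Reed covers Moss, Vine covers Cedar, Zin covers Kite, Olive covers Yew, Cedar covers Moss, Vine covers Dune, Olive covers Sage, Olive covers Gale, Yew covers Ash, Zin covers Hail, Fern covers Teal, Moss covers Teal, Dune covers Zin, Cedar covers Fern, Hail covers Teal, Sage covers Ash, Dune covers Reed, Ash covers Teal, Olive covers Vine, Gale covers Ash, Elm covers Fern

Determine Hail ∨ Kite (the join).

Common upper bounds of {Hail, Kite}: Dune, Elm, Olive, Vine, Zin.
The least among these is Zin.

Zin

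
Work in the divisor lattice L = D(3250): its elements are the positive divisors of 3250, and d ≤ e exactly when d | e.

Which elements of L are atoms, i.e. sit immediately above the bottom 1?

13, 2, 5

The atoms are exactly the elements that cover 1: 13, 2, 5.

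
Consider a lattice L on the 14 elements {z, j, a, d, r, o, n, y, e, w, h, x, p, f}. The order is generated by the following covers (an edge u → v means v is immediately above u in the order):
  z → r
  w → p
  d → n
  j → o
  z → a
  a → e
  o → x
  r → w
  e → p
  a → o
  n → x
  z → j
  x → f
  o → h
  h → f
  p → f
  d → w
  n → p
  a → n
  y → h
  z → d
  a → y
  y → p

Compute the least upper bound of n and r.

p

Common upper bounds of {n, r}: f, p.
The least among these is p.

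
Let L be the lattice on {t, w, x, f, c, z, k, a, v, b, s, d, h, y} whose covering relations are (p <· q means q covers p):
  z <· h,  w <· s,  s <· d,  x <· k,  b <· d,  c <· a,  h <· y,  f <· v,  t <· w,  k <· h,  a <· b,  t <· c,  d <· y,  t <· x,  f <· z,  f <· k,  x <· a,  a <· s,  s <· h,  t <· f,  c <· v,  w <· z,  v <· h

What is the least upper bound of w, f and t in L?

Common upper bounds of {w, f, t}: h, y, z.
The least among these is z.

z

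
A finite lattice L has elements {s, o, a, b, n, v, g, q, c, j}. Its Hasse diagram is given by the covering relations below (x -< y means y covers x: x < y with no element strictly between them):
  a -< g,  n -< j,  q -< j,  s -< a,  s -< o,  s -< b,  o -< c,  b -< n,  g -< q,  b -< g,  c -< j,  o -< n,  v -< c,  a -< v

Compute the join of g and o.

j

Common upper bounds of {g, o}: j.
The least among these is j.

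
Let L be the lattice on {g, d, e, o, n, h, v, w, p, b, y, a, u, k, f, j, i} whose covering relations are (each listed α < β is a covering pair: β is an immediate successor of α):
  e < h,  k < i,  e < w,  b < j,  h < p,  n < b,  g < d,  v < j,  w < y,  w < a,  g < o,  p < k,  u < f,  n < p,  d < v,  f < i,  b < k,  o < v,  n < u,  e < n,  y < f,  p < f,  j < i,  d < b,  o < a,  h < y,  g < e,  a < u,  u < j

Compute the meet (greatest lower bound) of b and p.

n

Common lower bounds of {b, p}: e, g, n.
The greatest among these is n.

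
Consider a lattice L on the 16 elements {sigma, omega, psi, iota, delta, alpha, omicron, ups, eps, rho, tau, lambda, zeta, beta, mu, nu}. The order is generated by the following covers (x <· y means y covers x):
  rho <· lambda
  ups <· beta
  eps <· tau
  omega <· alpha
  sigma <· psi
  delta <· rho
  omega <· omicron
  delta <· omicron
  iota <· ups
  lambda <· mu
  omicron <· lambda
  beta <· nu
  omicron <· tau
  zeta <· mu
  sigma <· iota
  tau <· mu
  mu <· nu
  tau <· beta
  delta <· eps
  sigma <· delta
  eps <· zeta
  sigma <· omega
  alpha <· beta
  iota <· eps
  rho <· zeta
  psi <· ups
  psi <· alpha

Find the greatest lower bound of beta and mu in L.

tau

Common lower bounds of {beta, mu}: delta, eps, iota, omega, omicron, sigma, tau.
The greatest among these is tau.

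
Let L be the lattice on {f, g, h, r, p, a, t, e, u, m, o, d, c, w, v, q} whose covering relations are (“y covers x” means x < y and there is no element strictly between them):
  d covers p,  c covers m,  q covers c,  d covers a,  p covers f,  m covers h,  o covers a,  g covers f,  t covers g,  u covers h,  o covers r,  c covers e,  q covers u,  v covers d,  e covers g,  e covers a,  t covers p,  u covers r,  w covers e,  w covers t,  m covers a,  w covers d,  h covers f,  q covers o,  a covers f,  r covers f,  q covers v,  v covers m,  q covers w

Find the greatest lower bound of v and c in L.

m

Common lower bounds of {v, c}: a, f, h, m.
The greatest among these is m.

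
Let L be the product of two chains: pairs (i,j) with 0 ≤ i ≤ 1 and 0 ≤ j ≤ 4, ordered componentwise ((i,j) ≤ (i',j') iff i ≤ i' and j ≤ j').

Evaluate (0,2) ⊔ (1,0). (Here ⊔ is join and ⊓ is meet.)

(1,2)

(0,2) ∨ (1,0) = (1,2)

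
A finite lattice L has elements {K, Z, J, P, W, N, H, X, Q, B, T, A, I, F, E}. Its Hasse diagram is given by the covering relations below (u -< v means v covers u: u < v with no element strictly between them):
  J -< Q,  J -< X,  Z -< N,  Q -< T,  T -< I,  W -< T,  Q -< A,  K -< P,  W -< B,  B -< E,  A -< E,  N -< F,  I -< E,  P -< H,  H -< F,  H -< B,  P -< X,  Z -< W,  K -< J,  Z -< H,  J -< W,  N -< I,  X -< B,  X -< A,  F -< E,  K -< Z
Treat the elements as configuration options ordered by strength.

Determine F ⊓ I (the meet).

N

Common lower bounds of {F, I}: K, N, Z.
The greatest among these is N.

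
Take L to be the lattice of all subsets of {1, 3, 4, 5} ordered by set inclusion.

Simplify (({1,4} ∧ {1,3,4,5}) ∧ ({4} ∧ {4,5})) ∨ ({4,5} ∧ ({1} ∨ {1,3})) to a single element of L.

{4}

{1,4} ∧ {1,3,4,5} = {1,4}
{4} ∧ {4,5} = {4}
{1,4} ∧ {4} = {4}
{1} ∨ {1,3} = {1,3}
{4,5} ∧ {1,3} = {}
{4} ∨ {} = {4}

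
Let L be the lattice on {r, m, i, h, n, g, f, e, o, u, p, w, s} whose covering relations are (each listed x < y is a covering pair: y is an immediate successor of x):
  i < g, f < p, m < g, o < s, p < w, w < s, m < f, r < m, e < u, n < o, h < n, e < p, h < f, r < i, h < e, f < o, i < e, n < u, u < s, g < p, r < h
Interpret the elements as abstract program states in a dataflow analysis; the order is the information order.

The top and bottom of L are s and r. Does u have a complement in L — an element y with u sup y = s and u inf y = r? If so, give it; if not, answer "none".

m

Need y with u ∨ y = s and u ∧ y = r.
Checking each element gives: m.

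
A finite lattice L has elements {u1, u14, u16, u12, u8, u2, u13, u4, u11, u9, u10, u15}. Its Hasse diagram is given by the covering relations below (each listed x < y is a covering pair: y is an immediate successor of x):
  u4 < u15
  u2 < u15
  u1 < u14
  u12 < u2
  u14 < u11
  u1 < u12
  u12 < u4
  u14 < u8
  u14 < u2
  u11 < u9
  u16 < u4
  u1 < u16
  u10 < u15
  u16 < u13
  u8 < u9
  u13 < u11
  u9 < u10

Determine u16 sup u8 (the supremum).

Common upper bounds of {u16, u8}: u10, u15, u9.
The least among these is u9.

u9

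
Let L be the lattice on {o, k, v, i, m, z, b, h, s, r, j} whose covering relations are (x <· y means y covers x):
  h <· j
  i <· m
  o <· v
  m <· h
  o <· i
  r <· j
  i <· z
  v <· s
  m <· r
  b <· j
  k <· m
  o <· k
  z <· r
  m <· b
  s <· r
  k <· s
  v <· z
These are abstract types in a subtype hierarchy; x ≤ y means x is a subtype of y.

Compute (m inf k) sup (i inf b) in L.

m

m ∧ k = k
i ∧ b = i
k ∨ i = m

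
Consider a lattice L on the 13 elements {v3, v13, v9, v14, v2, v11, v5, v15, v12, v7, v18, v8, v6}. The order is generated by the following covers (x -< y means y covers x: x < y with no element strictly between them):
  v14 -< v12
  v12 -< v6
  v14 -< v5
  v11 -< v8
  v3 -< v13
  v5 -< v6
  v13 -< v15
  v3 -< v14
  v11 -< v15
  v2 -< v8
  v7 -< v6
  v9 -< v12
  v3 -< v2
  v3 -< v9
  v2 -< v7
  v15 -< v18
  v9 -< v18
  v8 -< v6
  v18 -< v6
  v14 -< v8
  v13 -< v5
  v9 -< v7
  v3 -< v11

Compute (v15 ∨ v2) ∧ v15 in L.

v15

v15 ∨ v2 = v6
v6 ∧ v15 = v15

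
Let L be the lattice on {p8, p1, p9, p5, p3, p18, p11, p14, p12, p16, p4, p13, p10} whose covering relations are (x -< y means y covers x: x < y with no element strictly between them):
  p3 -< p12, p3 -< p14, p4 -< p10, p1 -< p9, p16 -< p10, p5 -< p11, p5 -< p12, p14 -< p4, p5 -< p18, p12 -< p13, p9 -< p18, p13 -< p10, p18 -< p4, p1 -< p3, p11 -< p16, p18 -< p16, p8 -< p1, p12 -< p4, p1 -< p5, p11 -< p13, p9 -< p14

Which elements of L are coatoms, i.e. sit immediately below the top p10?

p13, p16, p4

The coatoms are exactly the elements covered by p10: p13, p16, p4.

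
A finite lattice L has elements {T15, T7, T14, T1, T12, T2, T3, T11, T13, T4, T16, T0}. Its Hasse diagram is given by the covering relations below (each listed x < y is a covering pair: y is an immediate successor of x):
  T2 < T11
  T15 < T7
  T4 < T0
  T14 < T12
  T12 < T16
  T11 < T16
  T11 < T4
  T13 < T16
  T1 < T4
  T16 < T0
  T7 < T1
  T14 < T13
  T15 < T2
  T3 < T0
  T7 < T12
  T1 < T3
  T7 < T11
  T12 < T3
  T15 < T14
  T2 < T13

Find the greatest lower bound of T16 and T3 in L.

Common lower bounds of {T16, T3}: T12, T14, T15, T7.
The greatest among these is T12.

T12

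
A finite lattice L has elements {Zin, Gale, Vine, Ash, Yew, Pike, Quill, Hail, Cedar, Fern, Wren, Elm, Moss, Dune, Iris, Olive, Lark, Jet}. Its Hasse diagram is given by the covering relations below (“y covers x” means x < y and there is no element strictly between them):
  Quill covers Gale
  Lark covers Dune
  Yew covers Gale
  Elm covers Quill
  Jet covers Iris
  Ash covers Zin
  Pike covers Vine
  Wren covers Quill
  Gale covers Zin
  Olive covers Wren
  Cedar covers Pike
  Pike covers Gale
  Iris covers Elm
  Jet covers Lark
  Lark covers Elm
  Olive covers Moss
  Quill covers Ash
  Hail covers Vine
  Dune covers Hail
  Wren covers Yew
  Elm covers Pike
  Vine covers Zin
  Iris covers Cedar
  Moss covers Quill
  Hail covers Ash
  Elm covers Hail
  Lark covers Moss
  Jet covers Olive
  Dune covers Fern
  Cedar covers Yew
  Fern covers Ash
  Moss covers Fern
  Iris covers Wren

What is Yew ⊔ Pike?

Cedar

Common upper bounds of {Yew, Pike}: Cedar, Iris, Jet.
The least among these is Cedar.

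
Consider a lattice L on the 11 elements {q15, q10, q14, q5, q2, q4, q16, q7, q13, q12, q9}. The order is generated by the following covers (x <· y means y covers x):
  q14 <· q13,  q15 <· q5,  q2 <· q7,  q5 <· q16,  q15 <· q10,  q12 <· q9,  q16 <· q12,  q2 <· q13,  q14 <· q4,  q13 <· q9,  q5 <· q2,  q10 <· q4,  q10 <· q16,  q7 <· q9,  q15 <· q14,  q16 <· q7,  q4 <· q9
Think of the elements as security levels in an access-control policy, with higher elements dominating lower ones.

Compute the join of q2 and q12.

q9

Common upper bounds of {q2, q12}: q9.
The least among these is q9.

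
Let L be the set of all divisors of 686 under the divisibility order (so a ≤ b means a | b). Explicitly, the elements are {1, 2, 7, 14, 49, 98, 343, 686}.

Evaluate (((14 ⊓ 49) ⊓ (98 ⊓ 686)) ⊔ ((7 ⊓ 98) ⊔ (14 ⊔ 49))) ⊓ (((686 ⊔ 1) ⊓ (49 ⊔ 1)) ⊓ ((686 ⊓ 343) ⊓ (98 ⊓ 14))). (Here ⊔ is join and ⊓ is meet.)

14 ∧ 49 = 7
98 ∧ 686 = 98
7 ∧ 98 = 7
7 ∧ 98 = 7
14 ∨ 49 = 98
7 ∨ 98 = 98
7 ∨ 98 = 98
686 ∨ 1 = 686
49 ∨ 1 = 49
686 ∧ 49 = 49
686 ∧ 343 = 343
98 ∧ 14 = 14
343 ∧ 14 = 7
49 ∧ 7 = 7
98 ∧ 7 = 7

7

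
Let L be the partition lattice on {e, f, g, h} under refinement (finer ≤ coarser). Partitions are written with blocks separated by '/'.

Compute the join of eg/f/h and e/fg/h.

efg/h

The join of eg/f/h and e/fg/h merges any blocks that overlap across the partitions, giving efg/h.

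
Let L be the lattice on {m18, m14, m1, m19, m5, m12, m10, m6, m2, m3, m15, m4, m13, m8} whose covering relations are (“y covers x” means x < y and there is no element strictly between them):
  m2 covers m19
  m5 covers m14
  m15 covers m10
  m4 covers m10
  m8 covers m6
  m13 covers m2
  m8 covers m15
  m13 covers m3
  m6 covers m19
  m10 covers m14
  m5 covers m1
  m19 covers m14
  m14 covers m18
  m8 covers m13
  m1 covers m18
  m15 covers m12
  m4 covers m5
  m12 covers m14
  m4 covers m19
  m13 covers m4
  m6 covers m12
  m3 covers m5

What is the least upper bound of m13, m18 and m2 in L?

Common upper bounds of {m13, m18, m2}: m13, m8.
The least among these is m13.

m13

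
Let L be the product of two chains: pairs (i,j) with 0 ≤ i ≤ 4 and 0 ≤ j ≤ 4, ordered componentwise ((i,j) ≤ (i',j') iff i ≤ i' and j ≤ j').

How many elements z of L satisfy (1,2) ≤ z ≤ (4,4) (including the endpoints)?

The interval [(1,2), (4,4)] = {(1,2), (1,3), (1,4), (2,2), (2,3), (2,4), (3,2), (3,3), (3,4), (4,2), (4,3), (4,4)}, which has 12 elements.

12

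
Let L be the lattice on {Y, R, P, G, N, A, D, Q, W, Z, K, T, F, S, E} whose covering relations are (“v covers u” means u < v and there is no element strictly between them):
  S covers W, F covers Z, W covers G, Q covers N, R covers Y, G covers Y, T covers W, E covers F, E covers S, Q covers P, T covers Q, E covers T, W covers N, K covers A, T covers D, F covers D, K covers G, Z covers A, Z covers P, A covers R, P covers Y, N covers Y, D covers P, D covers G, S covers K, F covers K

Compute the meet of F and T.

D

Common lower bounds of {F, T}: D, G, P, Y.
The greatest among these is D.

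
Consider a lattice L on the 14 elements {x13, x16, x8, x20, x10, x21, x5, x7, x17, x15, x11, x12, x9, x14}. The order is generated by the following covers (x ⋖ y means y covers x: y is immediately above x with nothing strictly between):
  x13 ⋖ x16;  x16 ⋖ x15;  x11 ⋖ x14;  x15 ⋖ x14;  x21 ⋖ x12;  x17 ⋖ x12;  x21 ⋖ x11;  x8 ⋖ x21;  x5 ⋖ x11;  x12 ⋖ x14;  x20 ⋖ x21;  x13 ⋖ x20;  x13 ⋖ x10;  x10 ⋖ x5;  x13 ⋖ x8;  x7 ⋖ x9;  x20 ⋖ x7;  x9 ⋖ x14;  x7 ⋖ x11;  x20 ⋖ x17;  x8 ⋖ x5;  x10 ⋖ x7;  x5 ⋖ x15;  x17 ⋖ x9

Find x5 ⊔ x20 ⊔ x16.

x14

Common upper bounds of {x5, x20, x16}: x14.
The least among these is x14.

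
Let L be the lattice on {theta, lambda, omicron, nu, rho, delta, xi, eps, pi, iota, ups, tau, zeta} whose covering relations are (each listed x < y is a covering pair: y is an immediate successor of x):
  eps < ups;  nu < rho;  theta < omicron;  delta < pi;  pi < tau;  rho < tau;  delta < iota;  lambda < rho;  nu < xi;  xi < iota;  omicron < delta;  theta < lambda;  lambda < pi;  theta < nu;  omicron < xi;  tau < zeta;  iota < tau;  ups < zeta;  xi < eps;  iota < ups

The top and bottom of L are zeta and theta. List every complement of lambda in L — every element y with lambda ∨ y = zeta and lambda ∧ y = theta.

Need y with lambda ∨ y = zeta and lambda ∧ y = theta.
Checking each element gives: eps, ups.

eps, ups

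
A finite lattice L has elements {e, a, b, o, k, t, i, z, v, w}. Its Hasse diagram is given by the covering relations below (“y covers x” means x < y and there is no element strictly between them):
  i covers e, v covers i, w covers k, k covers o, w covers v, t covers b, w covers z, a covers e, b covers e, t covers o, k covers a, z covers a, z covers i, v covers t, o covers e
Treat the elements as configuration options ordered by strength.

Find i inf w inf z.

i

Common lower bounds of {i, w, z}: e, i.
The greatest among these is i.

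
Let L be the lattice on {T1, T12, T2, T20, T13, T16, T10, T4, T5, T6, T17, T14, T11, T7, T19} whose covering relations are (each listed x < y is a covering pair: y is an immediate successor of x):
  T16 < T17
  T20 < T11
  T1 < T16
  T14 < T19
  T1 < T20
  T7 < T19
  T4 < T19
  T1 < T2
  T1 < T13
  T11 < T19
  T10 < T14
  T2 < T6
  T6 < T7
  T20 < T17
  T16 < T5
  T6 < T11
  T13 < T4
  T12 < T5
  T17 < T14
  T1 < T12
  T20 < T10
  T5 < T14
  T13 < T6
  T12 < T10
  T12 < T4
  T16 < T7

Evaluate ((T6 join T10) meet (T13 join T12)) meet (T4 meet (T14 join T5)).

T12

T6 ∨ T10 = T19
T13 ∨ T12 = T4
T19 ∧ T4 = T4
T14 ∨ T5 = T14
T4 ∧ T14 = T12
T4 ∧ T12 = T12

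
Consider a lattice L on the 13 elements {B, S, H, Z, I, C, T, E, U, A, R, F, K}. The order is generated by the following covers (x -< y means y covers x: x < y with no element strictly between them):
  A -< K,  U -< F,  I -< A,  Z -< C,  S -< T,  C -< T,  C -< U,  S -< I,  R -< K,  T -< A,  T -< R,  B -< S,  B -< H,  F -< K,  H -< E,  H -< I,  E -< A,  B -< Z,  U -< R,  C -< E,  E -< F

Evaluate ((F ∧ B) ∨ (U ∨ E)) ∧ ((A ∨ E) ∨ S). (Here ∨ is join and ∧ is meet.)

F ∧ B = B
U ∨ E = F
B ∨ F = F
A ∨ E = A
A ∨ S = A
F ∧ A = E

E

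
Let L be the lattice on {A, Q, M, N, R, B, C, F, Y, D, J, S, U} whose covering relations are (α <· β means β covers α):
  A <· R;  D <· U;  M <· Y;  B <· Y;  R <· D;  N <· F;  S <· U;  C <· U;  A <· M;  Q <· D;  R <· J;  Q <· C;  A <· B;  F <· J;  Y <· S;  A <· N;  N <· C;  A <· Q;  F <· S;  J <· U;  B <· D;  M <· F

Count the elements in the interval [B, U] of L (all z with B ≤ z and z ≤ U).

The interval [B, U] = {B, D, S, U, Y}, which has 5 elements.

5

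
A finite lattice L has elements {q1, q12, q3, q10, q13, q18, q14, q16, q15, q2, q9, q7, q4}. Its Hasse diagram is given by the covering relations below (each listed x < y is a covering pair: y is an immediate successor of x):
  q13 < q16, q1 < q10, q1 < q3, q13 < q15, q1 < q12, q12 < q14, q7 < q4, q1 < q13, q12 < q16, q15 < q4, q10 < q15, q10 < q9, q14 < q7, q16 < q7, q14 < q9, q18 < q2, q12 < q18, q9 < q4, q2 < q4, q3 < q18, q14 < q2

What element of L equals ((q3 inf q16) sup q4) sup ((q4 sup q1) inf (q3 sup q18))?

q3 ∧ q16 = q1
q1 ∨ q4 = q4
q4 ∨ q1 = q4
q3 ∨ q18 = q18
q4 ∧ q18 = q18
q4 ∨ q18 = q4

q4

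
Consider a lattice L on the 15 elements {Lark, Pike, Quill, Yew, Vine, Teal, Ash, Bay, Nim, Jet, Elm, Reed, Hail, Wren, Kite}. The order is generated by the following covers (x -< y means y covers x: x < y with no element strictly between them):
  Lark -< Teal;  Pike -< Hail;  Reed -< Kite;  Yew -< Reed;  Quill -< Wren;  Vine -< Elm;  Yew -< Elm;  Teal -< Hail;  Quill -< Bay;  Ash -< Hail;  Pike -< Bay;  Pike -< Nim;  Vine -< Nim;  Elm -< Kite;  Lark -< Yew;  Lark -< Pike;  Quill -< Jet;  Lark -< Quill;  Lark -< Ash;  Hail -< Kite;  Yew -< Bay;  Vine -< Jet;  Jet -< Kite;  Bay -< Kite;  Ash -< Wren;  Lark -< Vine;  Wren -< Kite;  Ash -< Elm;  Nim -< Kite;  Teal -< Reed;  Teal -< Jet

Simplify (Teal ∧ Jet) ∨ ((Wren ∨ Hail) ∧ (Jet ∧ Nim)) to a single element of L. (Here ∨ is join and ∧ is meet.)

Jet

Teal ∧ Jet = Teal
Wren ∨ Hail = Kite
Jet ∧ Nim = Vine
Kite ∧ Vine = Vine
Teal ∨ Vine = Jet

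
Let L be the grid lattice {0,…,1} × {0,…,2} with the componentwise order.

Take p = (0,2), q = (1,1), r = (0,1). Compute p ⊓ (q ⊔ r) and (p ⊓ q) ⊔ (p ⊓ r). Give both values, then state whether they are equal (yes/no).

q ⊔ r = (1,1), so p ⊓ (q ⊔ r) = (0,2) ⊓ (1,1) = (0,1).
p ⊓ q = (0,1) and p ⊓ r = (0,1), so (p ⊓ q) ⊔ (p ⊓ r) = (0,1) ⊔ (0,1) = (0,1).
Equal: yes.

(0,1); (0,1); yes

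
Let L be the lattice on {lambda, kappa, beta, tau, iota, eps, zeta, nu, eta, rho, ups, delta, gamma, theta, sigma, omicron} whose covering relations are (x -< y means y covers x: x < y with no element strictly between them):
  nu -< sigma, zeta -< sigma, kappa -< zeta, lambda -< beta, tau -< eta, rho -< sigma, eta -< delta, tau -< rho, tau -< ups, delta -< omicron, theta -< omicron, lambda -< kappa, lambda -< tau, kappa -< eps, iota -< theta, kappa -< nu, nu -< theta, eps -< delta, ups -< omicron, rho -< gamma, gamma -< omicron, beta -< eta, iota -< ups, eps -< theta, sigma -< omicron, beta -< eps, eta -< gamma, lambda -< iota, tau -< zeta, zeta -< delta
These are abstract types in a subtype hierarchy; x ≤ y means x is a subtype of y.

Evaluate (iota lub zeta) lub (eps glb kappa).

omicron

iota ∨ zeta = omicron
eps ∧ kappa = kappa
omicron ∨ kappa = omicron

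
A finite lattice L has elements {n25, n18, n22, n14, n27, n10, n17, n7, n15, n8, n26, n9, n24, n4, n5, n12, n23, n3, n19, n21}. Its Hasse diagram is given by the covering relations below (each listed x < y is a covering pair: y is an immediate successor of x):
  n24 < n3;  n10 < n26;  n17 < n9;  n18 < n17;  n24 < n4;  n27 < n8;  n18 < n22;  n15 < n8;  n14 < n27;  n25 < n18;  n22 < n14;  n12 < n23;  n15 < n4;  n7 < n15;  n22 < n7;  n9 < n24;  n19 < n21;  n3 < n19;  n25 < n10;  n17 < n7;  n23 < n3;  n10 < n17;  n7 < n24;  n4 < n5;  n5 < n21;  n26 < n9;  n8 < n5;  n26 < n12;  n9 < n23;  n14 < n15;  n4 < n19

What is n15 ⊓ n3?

Common lower bounds of {n15, n3}: n10, n17, n18, n22, n25, n7.
The greatest among these is n7.

n7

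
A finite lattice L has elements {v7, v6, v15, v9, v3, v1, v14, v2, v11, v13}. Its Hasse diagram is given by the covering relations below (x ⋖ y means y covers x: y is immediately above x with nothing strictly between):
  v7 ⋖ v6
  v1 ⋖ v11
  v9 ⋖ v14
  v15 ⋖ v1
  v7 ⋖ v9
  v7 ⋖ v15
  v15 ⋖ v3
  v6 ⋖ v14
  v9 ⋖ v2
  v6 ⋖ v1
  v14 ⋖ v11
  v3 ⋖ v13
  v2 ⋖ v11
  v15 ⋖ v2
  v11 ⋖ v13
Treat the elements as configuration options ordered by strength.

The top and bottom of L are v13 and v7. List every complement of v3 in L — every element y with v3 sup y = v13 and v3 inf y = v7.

v14, v6, v9

Need y with v3 ∨ y = v13 and v3 ∧ y = v7.
Checking each element gives: v14, v6, v9.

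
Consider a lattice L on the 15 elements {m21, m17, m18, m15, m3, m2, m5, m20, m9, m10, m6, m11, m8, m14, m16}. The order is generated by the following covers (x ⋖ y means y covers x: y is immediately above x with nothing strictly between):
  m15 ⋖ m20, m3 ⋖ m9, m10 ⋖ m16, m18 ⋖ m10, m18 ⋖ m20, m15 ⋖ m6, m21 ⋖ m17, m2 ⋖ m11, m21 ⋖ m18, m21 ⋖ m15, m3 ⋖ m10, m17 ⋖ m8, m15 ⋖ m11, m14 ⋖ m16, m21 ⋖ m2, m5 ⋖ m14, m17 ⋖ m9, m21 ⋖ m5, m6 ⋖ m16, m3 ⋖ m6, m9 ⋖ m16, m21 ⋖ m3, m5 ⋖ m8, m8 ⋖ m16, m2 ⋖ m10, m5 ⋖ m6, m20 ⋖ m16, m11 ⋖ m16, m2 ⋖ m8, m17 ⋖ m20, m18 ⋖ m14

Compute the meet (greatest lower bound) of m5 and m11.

m21

Common lower bounds of {m5, m11}: m21.
The greatest among these is m21.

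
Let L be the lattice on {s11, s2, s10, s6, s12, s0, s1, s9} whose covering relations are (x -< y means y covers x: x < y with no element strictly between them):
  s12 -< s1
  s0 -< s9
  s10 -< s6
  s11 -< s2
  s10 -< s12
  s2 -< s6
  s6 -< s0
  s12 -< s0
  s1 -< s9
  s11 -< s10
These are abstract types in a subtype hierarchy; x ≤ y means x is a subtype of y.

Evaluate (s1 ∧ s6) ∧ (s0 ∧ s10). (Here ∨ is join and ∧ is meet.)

s10

s1 ∧ s6 = s10
s0 ∧ s10 = s10
s10 ∧ s10 = s10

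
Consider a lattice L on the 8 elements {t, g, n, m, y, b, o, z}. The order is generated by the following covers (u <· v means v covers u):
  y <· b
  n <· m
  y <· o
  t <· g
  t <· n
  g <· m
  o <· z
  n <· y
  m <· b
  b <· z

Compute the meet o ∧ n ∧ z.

n

Common lower bounds of {o, n, z}: n, t.
The greatest among these is n.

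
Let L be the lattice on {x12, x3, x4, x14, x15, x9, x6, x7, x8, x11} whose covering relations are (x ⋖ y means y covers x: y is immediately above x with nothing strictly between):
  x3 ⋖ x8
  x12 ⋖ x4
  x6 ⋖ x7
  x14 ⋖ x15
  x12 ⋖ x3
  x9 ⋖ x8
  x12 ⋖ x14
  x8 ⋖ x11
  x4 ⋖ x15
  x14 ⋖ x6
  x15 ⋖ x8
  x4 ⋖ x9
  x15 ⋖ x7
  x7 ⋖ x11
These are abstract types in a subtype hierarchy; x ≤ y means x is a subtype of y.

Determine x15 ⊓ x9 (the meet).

x4

Common lower bounds of {x15, x9}: x12, x4.
The greatest among these is x4.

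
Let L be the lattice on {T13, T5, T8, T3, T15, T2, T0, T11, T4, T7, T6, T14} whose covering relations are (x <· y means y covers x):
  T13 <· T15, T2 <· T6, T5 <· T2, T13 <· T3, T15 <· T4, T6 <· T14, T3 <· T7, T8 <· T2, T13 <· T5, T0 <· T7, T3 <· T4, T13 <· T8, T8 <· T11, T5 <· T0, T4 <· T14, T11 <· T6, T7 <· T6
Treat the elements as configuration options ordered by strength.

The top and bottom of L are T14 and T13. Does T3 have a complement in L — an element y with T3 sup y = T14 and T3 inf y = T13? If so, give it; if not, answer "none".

For every candidate y, either T3 ∨ y ≠ T14 or T3 ∧ y ≠ T13; no complement exists.

none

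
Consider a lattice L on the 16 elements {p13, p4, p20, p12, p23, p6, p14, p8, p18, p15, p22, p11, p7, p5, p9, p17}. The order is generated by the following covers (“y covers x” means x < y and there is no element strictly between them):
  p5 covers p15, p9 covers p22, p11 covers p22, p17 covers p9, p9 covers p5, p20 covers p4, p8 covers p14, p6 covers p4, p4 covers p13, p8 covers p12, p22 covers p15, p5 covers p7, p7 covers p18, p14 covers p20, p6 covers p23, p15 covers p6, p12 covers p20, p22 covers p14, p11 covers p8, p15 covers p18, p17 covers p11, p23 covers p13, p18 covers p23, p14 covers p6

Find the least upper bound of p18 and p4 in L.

p15

Common upper bounds of {p18, p4}: p11, p15, p17, p22, p5, p9.
The least among these is p15.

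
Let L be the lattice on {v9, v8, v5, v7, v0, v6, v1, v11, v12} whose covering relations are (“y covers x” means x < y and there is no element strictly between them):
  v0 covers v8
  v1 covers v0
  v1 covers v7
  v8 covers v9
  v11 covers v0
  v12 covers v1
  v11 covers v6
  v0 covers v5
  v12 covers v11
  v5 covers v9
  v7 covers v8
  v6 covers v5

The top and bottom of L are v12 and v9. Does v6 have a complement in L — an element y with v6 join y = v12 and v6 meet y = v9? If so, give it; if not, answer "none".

v7

Need y with v6 ∨ y = v12 and v6 ∧ y = v9.
Checking each element gives: v7.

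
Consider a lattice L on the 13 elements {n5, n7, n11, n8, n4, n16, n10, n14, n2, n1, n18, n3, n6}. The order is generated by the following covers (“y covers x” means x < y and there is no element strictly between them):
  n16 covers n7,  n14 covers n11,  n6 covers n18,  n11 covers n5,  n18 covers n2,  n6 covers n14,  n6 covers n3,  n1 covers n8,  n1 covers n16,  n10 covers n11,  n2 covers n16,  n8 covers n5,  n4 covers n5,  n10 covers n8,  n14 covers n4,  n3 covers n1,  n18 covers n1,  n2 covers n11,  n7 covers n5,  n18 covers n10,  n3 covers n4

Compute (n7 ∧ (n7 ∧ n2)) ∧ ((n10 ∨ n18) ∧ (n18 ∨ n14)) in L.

n7

n7 ∧ n2 = n7
n7 ∧ n7 = n7
n10 ∨ n18 = n18
n18 ∨ n14 = n6
n18 ∧ n6 = n18
n7 ∧ n18 = n7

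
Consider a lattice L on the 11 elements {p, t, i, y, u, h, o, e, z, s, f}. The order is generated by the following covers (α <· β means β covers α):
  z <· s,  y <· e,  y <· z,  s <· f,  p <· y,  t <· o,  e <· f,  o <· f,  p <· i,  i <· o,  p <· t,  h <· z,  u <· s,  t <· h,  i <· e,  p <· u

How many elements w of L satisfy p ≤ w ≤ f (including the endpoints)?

The interval [p, f] = {e, f, h, i, o, p, s, t, u, y, z}, which has 11 elements.

11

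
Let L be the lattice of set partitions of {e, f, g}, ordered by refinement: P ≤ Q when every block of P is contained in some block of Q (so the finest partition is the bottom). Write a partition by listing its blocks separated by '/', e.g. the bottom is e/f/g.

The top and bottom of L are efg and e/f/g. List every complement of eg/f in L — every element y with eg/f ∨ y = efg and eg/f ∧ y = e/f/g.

Need y with eg/f ∨ y = efg and eg/f ∧ y = e/f/g.
Checking each element gives: e/fg, ef/g.

e/fg, ef/g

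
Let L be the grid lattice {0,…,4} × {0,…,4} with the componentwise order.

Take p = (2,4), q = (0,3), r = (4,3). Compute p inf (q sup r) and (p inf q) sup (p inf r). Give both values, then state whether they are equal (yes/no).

q sup r = (4,3), so p inf (q sup r) = (2,4) inf (4,3) = (2,3).
p inf q = (0,3) and p inf r = (2,3), so (p inf q) sup (p inf r) = (0,3) sup (2,3) = (2,3).
Equal: yes.

(2,3); (2,3); yes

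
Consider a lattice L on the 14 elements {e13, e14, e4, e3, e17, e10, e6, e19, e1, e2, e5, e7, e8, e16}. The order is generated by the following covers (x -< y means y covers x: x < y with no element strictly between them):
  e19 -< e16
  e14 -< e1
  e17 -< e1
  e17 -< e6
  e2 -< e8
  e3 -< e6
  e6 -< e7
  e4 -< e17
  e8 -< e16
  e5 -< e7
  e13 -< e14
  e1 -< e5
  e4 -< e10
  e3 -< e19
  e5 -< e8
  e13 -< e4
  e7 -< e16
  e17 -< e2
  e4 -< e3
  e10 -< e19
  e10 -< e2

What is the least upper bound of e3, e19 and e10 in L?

Common upper bounds of {e3, e19, e10}: e16, e19.
The least among these is e19.

e19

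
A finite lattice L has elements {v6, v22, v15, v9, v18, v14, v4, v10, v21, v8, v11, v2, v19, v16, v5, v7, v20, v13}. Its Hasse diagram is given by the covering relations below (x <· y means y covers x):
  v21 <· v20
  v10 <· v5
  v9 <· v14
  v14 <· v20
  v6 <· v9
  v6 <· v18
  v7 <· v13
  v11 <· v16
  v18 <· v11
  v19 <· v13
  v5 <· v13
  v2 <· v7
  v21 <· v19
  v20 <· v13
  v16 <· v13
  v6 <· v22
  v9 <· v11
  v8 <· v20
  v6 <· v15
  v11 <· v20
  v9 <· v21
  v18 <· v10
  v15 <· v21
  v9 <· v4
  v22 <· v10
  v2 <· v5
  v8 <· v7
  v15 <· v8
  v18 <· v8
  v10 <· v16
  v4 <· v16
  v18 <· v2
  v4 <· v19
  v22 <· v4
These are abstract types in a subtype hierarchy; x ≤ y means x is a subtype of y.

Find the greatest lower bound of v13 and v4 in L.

v4

Common lower bounds of {v13, v4}: v22, v4, v6, v9.
The greatest among these is v4.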